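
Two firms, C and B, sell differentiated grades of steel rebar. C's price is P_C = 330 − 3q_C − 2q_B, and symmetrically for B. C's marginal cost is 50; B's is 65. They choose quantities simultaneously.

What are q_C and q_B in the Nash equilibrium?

35.9375, 32.1875

Firm C's profit: π = q_C(330 − 3q_C − 2q_B) − 50q_C.
∂π/∂q_C = 280 − 6q_C − 2q_B = 0 ⇒ q_C = 140/3 − (1/3)q_B.
Similarly q_B = 265/6 − (1/3)q_C.
Plugging q_B into C's best response: q_C = 140/3 − (1/3)(265/6 − (1/3)q_C) ⇒ (8/9)q_C = 575/18, so q_C = 35.9375.
Then q_B = 265/6 − (1/3)·35.9375 = 32.1875.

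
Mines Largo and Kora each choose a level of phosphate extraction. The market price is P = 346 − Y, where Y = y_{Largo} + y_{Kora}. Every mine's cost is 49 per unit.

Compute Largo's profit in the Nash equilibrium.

9801

Mine Largo's profit: π = y_{Largo}(346 − (y_{Largo} + y_{Kora})) − 49y_{Largo}.
∂π/∂y_{Largo} = 297 − 2y_{Largo} − y_{Kora} = 0, so y_{Largo} = 148.5 − 0.5y_{Kora}.
By symmetry y_{Kora} = y_{Largo}; substituting into the reaction function, 1.5y_{Largo} = 148.5 and y_{Largo} = 99.
Price P = 346 − 198 = 148.
Largo's profit: (148 − 49)·99 = 9801.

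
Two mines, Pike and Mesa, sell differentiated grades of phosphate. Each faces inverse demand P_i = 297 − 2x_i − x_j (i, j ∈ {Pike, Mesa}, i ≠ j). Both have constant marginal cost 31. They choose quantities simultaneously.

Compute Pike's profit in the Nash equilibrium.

5660.48

Mine Pike's profit: π = x_{Pike}(297 − 2x_{Pike} − x_{Mesa}) − 31x_{Pike}.
∂π/∂x_{Pike} = 266 − 4x_{Pike} − x_{Mesa} = 0 ⇒ x_{Pike} = 66.5 − 0.25x_{Mesa}.
By symmetry x_{Mesa} = x_{Pike}; substituting into the reaction function, 1.25x_{Pike} = 66.5 and x_{Pike} = 53.2.
P_{Pike} = 297 − 2·53.2 − 53.2 = 137.4.
Profit = (137.4 − 31)·53.2 = 5660.48.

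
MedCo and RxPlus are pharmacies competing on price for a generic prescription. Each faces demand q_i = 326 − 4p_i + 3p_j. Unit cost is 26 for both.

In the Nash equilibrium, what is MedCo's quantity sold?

MedCo's profit: π = (p_{MedCo} − 26)(326 − 4p_{MedCo} + 3p_{RxPlus}).
∂π/∂p_{MedCo} = 430 − 8p_{MedCo} + 3p_{RxPlus} = 0 ⇒ p_{MedCo} = 53.75 + 0.375p_{RxPlus}.
Setting p_{MedCo} = p_{RxPlus} in the reaction function: p_{MedCo} = 53.75 + 0.375p_{MedCo}, so p_{MedCo} = 53.75 / 0.625 = 86.
q_{MedCo} = 326 − 4·86 + 3·86 = 240.

240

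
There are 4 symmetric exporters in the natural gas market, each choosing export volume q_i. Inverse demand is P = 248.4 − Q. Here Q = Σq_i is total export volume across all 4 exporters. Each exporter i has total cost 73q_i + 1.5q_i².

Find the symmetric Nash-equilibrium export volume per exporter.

A representative exporter's profit is π_i = q_i(248.4 − Q) − 73q_i − 1.5q_i², with Q = q_i + Σ_{j≠i} q_j.
First-order condition: 175.4 − 5q_i − Σ_{j≠i} q_j = 0.
In a symmetric equilibrium every exporter chooses the same q, so Σ_{j≠i} q_j = 3q. The condition becomes 175.4 − 8q = 0, giving q = 175.4/8 = 21.925.

21.925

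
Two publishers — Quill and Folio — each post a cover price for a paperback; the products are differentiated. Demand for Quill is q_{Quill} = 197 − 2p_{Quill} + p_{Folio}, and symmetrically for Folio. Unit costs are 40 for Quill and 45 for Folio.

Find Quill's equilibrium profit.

Quill's profit: π = (p_{Quill} − 40)(197 − 2p_{Quill} + p_{Folio}).
∂π/∂p_{Quill} = 277 − 4p_{Quill} + p_{Folio} = 0 ⇒ p_{Quill} = 69.25 + 0.25p_{Folio}.
Similarly p_{Folio} = 71.75 + 0.25p_{Quill}.
Solving the two reaction functions simultaneously: (1 − (0.25)(0.25))p_{Quill} = 69.25 + 0.25·71.75, so 0.9375p_{Quill} = 87.1875 and p_{Quill} = 93.
Then p_{Folio} = 71.75 + 0.25·93 = 95.
q_{Quill} = 197 − 2·93 + 95 = 106.
Profit = (93 − 40)·106 = 5618.

5618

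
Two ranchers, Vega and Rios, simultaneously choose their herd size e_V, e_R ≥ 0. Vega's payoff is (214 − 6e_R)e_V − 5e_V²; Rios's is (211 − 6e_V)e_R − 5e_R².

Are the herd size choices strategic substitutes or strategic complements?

Expanding Vega's payoff: 214e_V − 6e_Re_V − 5e_V².
∂π/∂e_V = 214 − 6e_R − 10e_V = 0, so e_V = 21.4 − 0.6e_R.
The best-response slope de_V/de_R = −0.6 < 0: the reaction function is downward-sloping, so the choices are strategic substitutes.

strategic substitutes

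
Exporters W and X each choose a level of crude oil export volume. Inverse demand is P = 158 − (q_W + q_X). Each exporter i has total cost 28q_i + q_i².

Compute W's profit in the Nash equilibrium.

1352

Exporter W's profit: π = q_W(158 − (q_W + q_X)) − 28q_W − q_W².
∂π/∂q_W = 130 − 4q_W − q_X = 0, so q_W = 32.5 − 0.25q_X.
The game is symmetric, so in equilibrium q_X = q_W: the reaction function gives 1.25q_W = 32.5, hence q_W = 26.
Price P = 158 − 52 = 106.
W's profit: (106 − 28)·26 − (26)² = 1352.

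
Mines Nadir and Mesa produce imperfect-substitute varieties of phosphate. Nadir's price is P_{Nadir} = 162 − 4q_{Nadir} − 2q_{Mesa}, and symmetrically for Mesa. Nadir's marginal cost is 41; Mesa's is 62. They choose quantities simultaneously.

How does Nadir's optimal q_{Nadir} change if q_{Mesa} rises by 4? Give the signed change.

Mine Nadir's profit: π = q_{Nadir}(162 − 4q_{Nadir} − 2q_{Mesa}) − 41q_{Nadir}.
∂π/∂q_{Nadir} = 121 − 8q_{Nadir} − 2q_{Mesa} = 0 ⇒ q_{Nadir} = 15.125 − 0.25q_{Mesa}.
The reaction-function slope is −0.25, so a 4-unit rise in q_{Mesa} moves q_{Nadir} by −0.25 × 4 = −1. Nadir's best response falls — the actions are strategic substitutes.

-1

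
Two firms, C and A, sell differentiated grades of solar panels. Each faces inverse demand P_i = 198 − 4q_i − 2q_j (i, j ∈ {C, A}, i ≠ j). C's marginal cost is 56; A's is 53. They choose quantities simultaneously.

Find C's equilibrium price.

112.4

Firm C's profit: π = q_C(198 − 4q_C − 2q_A) − 56q_C.
∂π/∂q_C = 142 − 8q_C − 2q_A = 0 ⇒ q_C = 17.75 − 0.25q_A.
Similarly q_A = 18.125 − 0.25q_C.
Substituting the second reaction function into the first: q_C = 17.75 − 0.25(18.125 − 0.25q_C), which gives 0.9375q_C = 423/32 ⇒ q_C = 14.1.
Then q_A = 18.125 − 0.25·14.1 = 14.6.
P_C = 198 − 4·14.1 − 2·14.6 = 112.4.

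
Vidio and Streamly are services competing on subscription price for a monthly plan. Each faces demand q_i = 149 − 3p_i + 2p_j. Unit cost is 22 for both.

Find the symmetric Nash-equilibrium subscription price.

53.75

Vidio's profit: π = (p_{Vidio} − 22)(149 − 3p_{Vidio} + 2p_{Streamly}).
∂π/∂p_{Vidio} = 215 − 6p_{Vidio} + 2p_{Streamly} = 0 ⇒ p_{Vidio} = 215/6 + (1/3)p_{Streamly}.
Setting p_{Vidio} = p_{Streamly} in the reaction function: p_{Vidio} = 215/6 + (1/3)p_{Vidio}, so p_{Vidio} = (215/6) / (2/3) = 53.75.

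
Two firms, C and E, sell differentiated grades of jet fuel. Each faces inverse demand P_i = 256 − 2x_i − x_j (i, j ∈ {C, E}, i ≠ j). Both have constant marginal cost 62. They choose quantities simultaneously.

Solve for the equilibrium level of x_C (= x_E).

Firm C's profit: π = x_C(256 − 2x_C − x_E) − 62x_C.
∂π/∂x_C = 194 − 4x_C − x_E = 0 ⇒ x_C = 48.5 − 0.25x_E.
The game is symmetric, so in equilibrium x_E = x_C: the reaction function gives 1.25x_C = 48.5, hence x_C = 38.8.

38.8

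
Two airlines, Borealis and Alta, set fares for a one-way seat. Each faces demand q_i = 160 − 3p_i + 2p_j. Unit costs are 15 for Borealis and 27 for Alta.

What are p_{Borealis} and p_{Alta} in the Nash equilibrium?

53.5, 58

Borealis's profit: π = (p_{Borealis} − 15)(160 − 3p_{Borealis} + 2p_{Alta}).
∂π/∂p_{Borealis} = 205 − 6p_{Borealis} + 2p_{Alta} = 0 ⇒ p_{Borealis} = 205/6 + (1/3)p_{Alta}.
Similarly p_{Alta} = 241/6 + (1/3)p_{Borealis}.
Substituting the second reaction function into the first: p_{Borealis} = 205/6 + (1/3)(241/6 + (1/3)p_{Borealis}), which gives (8/9)p_{Borealis} = 428/9 ⇒ p_{Borealis} = 53.5.
Then p_{Alta} = 241/6 + (1/3)·53.5 = 58.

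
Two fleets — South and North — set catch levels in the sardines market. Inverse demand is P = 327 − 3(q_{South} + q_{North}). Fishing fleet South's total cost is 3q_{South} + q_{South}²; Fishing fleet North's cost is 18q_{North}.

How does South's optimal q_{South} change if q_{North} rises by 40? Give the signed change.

-15

Fishing fleet South's profit: π = q_{South}(327 − 3(q_{South} + q_{North})) − 3q_{South} − q_{South}².
∂π/∂q_{South} = 324 − 8q_{South} − 3q_{North} = 0, so q_{South} = 40.5 − 0.375q_{North}.
The reaction-function slope is −0.375, so a 40-unit rise in q_{North} moves q_{South} by −0.375 × 40 = −15. South's best response falls — the actions are strategic substitutes.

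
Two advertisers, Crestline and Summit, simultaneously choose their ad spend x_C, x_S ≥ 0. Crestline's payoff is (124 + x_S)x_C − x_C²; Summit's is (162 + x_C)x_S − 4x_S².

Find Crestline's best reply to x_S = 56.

90

Expanding Crestline's payoff: 124x_C + x_Sx_C − x_C².
∂π/∂x_C = 124 + x_S − 2x_C = 0, so x_C = 62 + 0.5x_S.
At x_S = 56: x_C = 62 + 0.5·56 = 90.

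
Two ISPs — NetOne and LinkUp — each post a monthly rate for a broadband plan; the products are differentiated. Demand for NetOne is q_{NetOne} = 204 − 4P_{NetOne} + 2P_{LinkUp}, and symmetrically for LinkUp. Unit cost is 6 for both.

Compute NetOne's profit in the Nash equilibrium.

NetOne's profit: π = (P_{NetOne} − 6)(204 − 4P_{NetOne} + 2P_{LinkUp}).
∂π/∂P_{NetOne} = 228 − 8P_{NetOne} + 2P_{LinkUp} = 0 ⇒ P_{NetOne} = 28.5 + 0.25P_{LinkUp}.
The game is symmetric, so in equilibrium P_{LinkUp} = P_{NetOne}: the reaction function gives 0.75P_{NetOne} = 28.5, hence P_{NetOne} = 38.
q_{NetOne} = 204 − 4·38 + 2·38 = 128.
Profit = (38 − 6)·128 = 4096.

4096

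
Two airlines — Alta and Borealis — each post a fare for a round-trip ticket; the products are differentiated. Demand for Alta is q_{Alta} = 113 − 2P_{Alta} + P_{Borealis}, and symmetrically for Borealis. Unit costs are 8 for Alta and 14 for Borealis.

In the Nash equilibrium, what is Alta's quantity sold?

Alta's profit: π = (P_{Alta} − 8)(113 − 2P_{Alta} + P_{Borealis}).
∂π/∂P_{Alta} = 129 − 4P_{Alta} + P_{Borealis} = 0 ⇒ P_{Alta} = 32.25 + 0.25P_{Borealis}.
Similarly P_{Borealis} = 35.25 + 0.25P_{Alta}.
Plugging P_{Borealis} into Alta's best response: P_{Alta} = 32.25 + 0.25(35.25 + 0.25P_{Alta}) ⇒ 0.9375P_{Alta} = 41.0625, so P_{Alta} = 43.8.
Then P_{Borealis} = 35.25 + 0.25·43.8 = 46.2.
q_{Alta} = 113 − 2·43.8 + 46.2 = 71.6.

71.6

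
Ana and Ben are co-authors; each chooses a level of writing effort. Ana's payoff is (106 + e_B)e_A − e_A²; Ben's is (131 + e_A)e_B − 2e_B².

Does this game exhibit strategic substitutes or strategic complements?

strategic complements

Expanding Ana's payoff: 106e_A + e_Be_A − e_A².
∂π/∂e_A = 106 + e_B − 2e_A = 0, so e_A = 53 + 0.5e_B.
The best-response slope de_A/de_B = 0.5 > 0: the reaction function is upward-sloping, so the choices are strategic complements.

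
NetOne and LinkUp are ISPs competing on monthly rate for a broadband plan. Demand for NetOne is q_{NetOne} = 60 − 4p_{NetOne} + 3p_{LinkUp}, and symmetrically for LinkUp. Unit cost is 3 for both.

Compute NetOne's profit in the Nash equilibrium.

519.84

NetOne's profit: π = (p_{NetOne} − 3)(60 − 4p_{NetOne} + 3p_{LinkUp}).
∂π/∂p_{NetOne} = 72 − 8p_{NetOne} + 3p_{LinkUp} = 0 ⇒ p_{NetOne} = 9 + 0.375p_{LinkUp}.
By symmetry p_{LinkUp} = p_{NetOne}; substituting into the reaction function, 0.625p_{NetOne} = 9 and p_{NetOne} = 14.4.
q_{NetOne} = 60 − 4·14.4 + 3·14.4 = 45.6.
Profit = (14.4 − 3)·45.6 = 519.84.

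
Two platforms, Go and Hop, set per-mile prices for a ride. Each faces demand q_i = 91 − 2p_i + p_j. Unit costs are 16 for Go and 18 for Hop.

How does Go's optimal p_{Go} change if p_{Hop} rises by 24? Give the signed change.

Go's profit: π = (p_{Go} − 16)(91 − 2p_{Go} + p_{Hop}).
∂π/∂p_{Go} = 123 − 4p_{Go} + p_{Hop} = 0 ⇒ p_{Go} = 30.75 + 0.25p_{Hop}.
The reaction-function slope is 0.25, so a 24-unit rise in p_{Hop} moves p_{Go} by 0.25 × 24 = 6. Go's best response rises — the actions are strategic complements.

6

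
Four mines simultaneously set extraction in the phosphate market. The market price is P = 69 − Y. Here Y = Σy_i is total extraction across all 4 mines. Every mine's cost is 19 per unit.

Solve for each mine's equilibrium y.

A representative mine's profit is π_i = y_i(69 − Y) − 19y_i, with Y = y_i + Σ_{j≠i} y_j.
First-order condition: 50 − 2y_i − Σ_{j≠i} y_j = 0.
With identical mines, set every y_j = y: then 50 − 2y − 3y = 0, i.e. y = 50/5 = 10.

10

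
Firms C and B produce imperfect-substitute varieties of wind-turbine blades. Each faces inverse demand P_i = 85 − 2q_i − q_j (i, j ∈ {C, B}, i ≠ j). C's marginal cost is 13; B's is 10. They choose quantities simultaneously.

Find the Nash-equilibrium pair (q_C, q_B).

14.2, 15.2

Firm C's profit: π = q_C(85 − 2q_C − q_B) − 13q_C.
∂π/∂q_C = 72 − 4q_C − q_B = 0 ⇒ q_C = 18 − 0.25q_B.
Similarly q_B = 18.75 − 0.25q_C.
Solving the two reaction functions simultaneously: (1 − (−0.25)(−0.25))q_C = 18 − 0.25·18.75, so 0.9375q_C = 13.3125 and q_C = 14.2.
Then q_B = 18.75 − 0.25·14.2 = 15.2.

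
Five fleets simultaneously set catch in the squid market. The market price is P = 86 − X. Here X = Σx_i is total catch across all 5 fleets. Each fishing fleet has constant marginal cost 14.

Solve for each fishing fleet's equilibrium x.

12

A representative fishing fleet's profit is π_i = x_i(86 − X) − 14x_i, with X = x_i + Σ_{j≠i} x_j.
First-order condition: 72 − 2x_i − Σ_{j≠i} x_j = 0.
Imposing symmetry (x_j = x for all j) turns Σ_{j≠i} x_j into 4x, so 72 = 6x and x = 12.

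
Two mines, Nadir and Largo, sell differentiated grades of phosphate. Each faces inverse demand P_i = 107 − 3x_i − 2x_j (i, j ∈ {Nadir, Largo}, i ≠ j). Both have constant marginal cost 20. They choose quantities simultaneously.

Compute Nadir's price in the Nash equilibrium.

52.625

Mine Nadir's profit: π = x_{Nadir}(107 − 3x_{Nadir} − 2x_{Largo}) − 20x_{Nadir}.
∂π/∂x_{Nadir} = 87 − 6x_{Nadir} − 2x_{Largo} = 0 ⇒ x_{Nadir} = 14.5 − (1/3)x_{Largo}.
By symmetry x_{Largo} = x_{Nadir}; substituting into the reaction function, (4/3)x_{Nadir} = 14.5 and x_{Nadir} = 10.875.
P_{Nadir} = 107 − 3·10.875 − 2·10.875 = 52.625.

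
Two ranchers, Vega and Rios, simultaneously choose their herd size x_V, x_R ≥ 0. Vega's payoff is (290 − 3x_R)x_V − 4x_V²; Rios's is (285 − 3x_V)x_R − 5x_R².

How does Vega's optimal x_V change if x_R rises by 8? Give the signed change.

Expanding Vega's payoff: 290x_V − 3x_Rx_V − 4x_V².
∂π/∂x_V = 290 − 3x_R − 8x_V = 0, so x_V = 36.25 − 0.375x_R.
The reaction-function slope is −0.375, so an 8-unit rise in x_R moves x_V by −0.375 × 8 = −3. Vega's best response falls — the actions are strategic substitutes.

-3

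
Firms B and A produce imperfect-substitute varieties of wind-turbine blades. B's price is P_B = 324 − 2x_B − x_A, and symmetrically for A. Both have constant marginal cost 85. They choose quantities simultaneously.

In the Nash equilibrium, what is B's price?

Firm B's profit: π = x_B(324 − 2x_B − x_A) − 85x_B.
∂π/∂x_B = 239 − 4x_B − x_A = 0 ⇒ x_B = 59.75 − 0.25x_A.
Setting x_B = x_A in the reaction function: x_B = 59.75 − 0.25x_B, so x_B = 59.75 / 1.25 = 47.8.
P_B = 324 − 2·47.8 − 47.8 = 180.6.

180.6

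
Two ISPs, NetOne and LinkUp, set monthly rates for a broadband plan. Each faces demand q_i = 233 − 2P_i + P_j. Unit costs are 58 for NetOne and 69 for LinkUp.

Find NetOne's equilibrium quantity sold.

NetOne's profit: π = (P_{NetOne} − 58)(233 − 2P_{NetOne} + P_{LinkUp}).
∂π/∂P_{NetOne} = 349 − 4P_{NetOne} + P_{LinkUp} = 0 ⇒ P_{NetOne} = 87.25 + 0.25P_{LinkUp}.
Similarly P_{LinkUp} = 92.75 + 0.25P_{NetOne}.
Solving the two reaction functions simultaneously: (1 − (0.25)(0.25))P_{NetOne} = 87.25 + 0.25·92.75, so 0.9375P_{NetOne} = 110.4375 and P_{NetOne} = 117.8.
Then P_{LinkUp} = 92.75 + 0.25·117.8 = 122.2.
q_{NetOne} = 233 − 2·117.8 + 122.2 = 119.6.

119.6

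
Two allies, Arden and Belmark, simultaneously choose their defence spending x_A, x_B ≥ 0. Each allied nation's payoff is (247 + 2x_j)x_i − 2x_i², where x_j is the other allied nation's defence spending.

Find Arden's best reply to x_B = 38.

Arden's payoff is (247 + 2x_B)x_A − 2x_A².
∂π/∂x_A = 247 + 2x_B − 4x_A = 0, so x_A = 61.75 + 0.5x_B.
At x_B = 38: x_A = 61.75 + 0.5·38 = 80.75.

80.75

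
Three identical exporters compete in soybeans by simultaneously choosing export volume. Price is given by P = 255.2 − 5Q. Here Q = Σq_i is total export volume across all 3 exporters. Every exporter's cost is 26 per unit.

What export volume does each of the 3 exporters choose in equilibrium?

A representative exporter's profit is π_i = q_i(255.2 − 5Q) − 26q_i, with Q = q_i + Σ_{j≠i} q_j.
First-order condition: 229.2 − 10q_i − 5Σ_{j≠i} q_j = 0.
Imposing symmetry (q_j = q for all j) turns Σ_{j≠i} q_j into 2q, so 229.2 = 20q and q = 11.46.

11.46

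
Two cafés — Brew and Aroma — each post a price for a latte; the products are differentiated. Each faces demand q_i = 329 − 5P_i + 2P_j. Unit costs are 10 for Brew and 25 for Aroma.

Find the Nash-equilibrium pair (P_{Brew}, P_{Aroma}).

48.9375, 55.1875

Brew's profit: π = (P_{Brew} − 10)(329 − 5P_{Brew} + 2P_{Aroma}).
∂π/∂P_{Brew} = 379 − 10P_{Brew} + 2P_{Aroma} = 0 ⇒ P_{Brew} = 37.9 + 0.2P_{Aroma}.
Similarly P_{Aroma} = 45.4 + 0.2P_{Brew}.
Plugging P_{Aroma} into Brew's best response: P_{Brew} = 37.9 + 0.2(45.4 + 0.2P_{Brew}) ⇒ 0.96P_{Brew} = 46.98, so P_{Brew} = 48.9375.
Then P_{Aroma} = 45.4 + 0.2·48.9375 = 55.1875.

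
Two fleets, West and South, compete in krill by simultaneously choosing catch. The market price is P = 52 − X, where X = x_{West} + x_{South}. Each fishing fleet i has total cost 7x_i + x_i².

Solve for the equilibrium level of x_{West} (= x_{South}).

Fishing fleet West's profit: π = x_{West}(52 − (x_{West} + x_{South})) − 7x_{West} − x_{West}².
∂π/∂x_{West} = 45 − 4x_{West} − x_{South} = 0, so x_{West} = 11.25 − 0.25x_{South}.
The game is symmetric, so in equilibrium x_{South} = x_{West}: the reaction function gives 1.25x_{West} = 11.25, hence x_{West} = 9.

9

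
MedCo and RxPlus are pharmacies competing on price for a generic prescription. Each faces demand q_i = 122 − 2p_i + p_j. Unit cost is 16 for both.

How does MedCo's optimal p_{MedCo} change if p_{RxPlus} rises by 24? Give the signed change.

MedCo's profit: π = (p_{MedCo} − 16)(122 − 2p_{MedCo} + p_{RxPlus}).
∂π/∂p_{MedCo} = 154 − 4p_{MedCo} + p_{RxPlus} = 0 ⇒ p_{MedCo} = 38.5 + 0.25p_{RxPlus}.
The reaction-function slope is 0.25, so a 24-unit rise in p_{RxPlus} moves p_{MedCo} by 0.25 × 24 = 6. MedCo's best response rises — the actions are strategic complements.

6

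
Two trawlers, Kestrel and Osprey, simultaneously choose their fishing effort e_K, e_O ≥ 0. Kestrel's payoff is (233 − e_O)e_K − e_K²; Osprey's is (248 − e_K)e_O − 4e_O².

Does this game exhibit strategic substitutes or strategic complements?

strategic substitutes

Expanding Kestrel's payoff: 233e_K − e_Oe_K − e_K².
∂π/∂e_K = 233 − e_O − 2e_K = 0, so e_K = 116.5 − 0.5e_O.
The best-response slope de_K/de_O = −0.5 < 0: the reaction function is downward-sloping, so the choices are strategic substitutes.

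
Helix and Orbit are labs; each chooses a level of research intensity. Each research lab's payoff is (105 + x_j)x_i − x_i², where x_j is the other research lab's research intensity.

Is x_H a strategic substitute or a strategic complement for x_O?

Helix's payoff is (105 + x_O)x_H − x_H².
∂π/∂x_H = 105 + x_O − 2x_H = 0, so x_H = 52.5 + 0.5x_O.
The best-response slope dx_H/dx_O = 0.5 > 0: the reaction function is upward-sloping, so the choices are strategic complements.

strategic complements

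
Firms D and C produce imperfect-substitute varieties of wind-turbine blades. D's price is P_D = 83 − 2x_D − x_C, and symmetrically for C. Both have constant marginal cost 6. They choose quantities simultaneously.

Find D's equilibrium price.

36.8

Firm D's profit: π = x_D(83 − 2x_D − x_C) − 6x_D.
∂π/∂x_D = 77 − 4x_D − x_C = 0 ⇒ x_D = 19.25 − 0.25x_C.
The game is symmetric, so in equilibrium x_C = x_D: the reaction function gives 1.25x_D = 19.25, hence x_D = 15.4.
P_D = 83 − 2·15.4 − 15.4 = 36.8.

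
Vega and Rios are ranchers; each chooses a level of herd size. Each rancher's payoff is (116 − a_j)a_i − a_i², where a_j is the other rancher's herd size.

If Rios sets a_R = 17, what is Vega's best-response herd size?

49.5

Vega's payoff is (116 − a_R)a_V − a_V².
∂π/∂a_V = 116 − a_R − 2a_V = 0, so a_V = 58 − 0.5a_R.
At a_R = 17: a_V = 58 − 0.5·17 = 49.5.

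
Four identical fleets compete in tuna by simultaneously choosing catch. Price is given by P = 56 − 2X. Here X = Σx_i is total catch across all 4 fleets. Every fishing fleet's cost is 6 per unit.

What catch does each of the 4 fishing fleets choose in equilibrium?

A representative fishing fleet's profit is π_i = x_i(56 − 2X) − 6x_i, with X = x_i + Σ_{j≠i} x_j.
First-order condition: 50 − 4x_i − 2Σ_{j≠i} x_j = 0.
In a symmetric equilibrium every fishing fleet chooses the same x, so Σ_{j≠i} x_j = 3x. The condition becomes 50 − 10x = 0, giving x = 50/10 = 5.

5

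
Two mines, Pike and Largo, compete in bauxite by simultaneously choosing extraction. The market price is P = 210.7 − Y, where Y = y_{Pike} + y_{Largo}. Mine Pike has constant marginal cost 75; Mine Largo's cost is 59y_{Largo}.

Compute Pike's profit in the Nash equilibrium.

1592.01

Mine Pike's profit: π = y_{Pike}(210.7 − (y_{Pike} + y_{Largo})) − 75y_{Pike}.
∂π/∂y_{Pike} = 135.7 − 2y_{Pike} − y_{Largo} = 0, so y_{Pike} = 67.85 − 0.5y_{Largo}.
By the same steps for Largo: y_{Largo} = 75.85 − 0.5y_{Pike}.
Solving the two reaction functions simultaneously: (1 − (−0.5)(−0.5))y_{Pike} = 67.85 − 0.5·75.85, so 0.75y_{Pike} = 29.925 and y_{Pike} = 39.9.
Then y_{Largo} = 75.85 − 0.5·39.9 = 55.9.
Price P = 210.7 − 95.8 = 114.9.
Pike's profit: (114.9 − 75)·39.9 = 1592.01.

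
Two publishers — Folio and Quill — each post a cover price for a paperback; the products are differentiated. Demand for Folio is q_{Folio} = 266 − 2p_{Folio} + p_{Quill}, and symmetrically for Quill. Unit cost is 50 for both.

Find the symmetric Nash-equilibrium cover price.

122

Folio's profit: π = (p_{Folio} − 50)(266 − 2p_{Folio} + p_{Quill}).
∂π/∂p_{Folio} = 366 − 4p_{Folio} + p_{Quill} = 0 ⇒ p_{Folio} = 91.5 + 0.25p_{Quill}.
By symmetry p_{Quill} = p_{Folio}; substituting into the reaction function, 0.75p_{Folio} = 91.5 and p_{Folio} = 122.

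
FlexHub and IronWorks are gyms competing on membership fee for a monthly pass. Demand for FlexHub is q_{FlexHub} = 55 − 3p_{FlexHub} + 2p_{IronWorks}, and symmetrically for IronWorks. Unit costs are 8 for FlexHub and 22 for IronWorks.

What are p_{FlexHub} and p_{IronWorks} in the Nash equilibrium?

22.375, 27.625

FlexHub's profit: π = (p_{FlexHub} − 8)(55 − 3p_{FlexHub} + 2p_{IronWorks}).
∂π/∂p_{FlexHub} = 79 − 6p_{FlexHub} + 2p_{IronWorks} = 0 ⇒ p_{FlexHub} = 79/6 + (1/3)p_{IronWorks}.
Similarly p_{IronWorks} = 121/6 + (1/3)p_{FlexHub}.
Plugging p_{IronWorks} into FlexHub's best response: p_{FlexHub} = 79/6 + (1/3)(121/6 + (1/3)p_{FlexHub}) ⇒ (8/9)p_{FlexHub} = 179/9, so p_{FlexHub} = 22.375.
Then p_{IronWorks} = 121/6 + (1/3)·22.375 = 27.625.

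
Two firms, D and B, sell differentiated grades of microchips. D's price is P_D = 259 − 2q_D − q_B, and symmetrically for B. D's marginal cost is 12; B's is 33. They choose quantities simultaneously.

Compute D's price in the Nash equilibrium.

113.6

Firm D's profit: π = q_D(259 − 2q_D − q_B) − 12q_D.
∂π/∂q_D = 247 − 4q_D − q_B = 0 ⇒ q_D = 61.75 − 0.25q_B.
Similarly q_B = 56.5 − 0.25q_D.
Substituting the second reaction function into the first: q_D = 61.75 − 0.25(56.5 − 0.25q_D), which gives 0.9375q_D = 47.625 ⇒ q_D = 50.8.
Then q_B = 56.5 − 0.25·50.8 = 43.8.
P_D = 259 − 2·50.8 − 43.8 = 113.6.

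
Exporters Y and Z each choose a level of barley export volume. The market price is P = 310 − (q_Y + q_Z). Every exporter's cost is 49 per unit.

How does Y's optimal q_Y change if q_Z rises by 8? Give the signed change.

Exporter Y's profit: π = q_Y(310 − (q_Y + q_Z)) − 49q_Y.
∂π/∂q_Y = 261 − 2q_Y − q_Z = 0, so q_Y = 130.5 − 0.5q_Z.
The reaction-function slope is −0.5, so an 8-unit rise in q_Z moves q_Y by −0.5 × 8 = −4. Y's best response falls — the actions are strategic substitutes.

-4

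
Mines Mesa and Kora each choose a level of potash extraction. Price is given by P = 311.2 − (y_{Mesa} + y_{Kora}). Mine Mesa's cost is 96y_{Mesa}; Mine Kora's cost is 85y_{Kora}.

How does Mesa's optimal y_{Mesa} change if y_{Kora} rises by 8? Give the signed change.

-4

Mine Mesa's profit: π = y_{Mesa}(311.2 − (y_{Mesa} + y_{Kora})) − 96y_{Mesa}.
∂π/∂y_{Mesa} = 215.2 − 2y_{Mesa} − y_{Kora} = 0, so y_{Mesa} = 107.6 − 0.5y_{Kora}.
The reaction-function slope is −0.5, so an 8-unit rise in y_{Kora} moves y_{Mesa} by −0.5 × 8 = −4. Mesa's best response falls — the actions are strategic substitutes.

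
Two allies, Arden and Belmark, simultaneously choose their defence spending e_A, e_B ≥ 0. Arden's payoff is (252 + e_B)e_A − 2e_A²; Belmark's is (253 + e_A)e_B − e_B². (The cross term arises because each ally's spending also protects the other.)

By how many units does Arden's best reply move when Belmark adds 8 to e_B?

Expanding Arden's payoff: 252e_A + e_Be_A − 2e_A².
∂π/∂e_A = 252 + e_B − 4e_A = 0, so e_A = 63 + 0.25e_B.
The reaction-function slope is 0.25, so an 8-unit rise in e_B moves e_A by 0.25 × 8 = 2. Arden's best response rises — the actions are strategic complements.

2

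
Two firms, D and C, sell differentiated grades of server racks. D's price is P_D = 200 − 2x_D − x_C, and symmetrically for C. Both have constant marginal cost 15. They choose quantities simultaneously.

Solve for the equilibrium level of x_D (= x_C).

37

Firm D's profit: π = x_D(200 − 2x_D − x_C) − 15x_D.
∂π/∂x_D = 185 − 4x_D − x_C = 0 ⇒ x_D = 46.25 − 0.25x_C.
The game is symmetric, so in equilibrium x_C = x_D: the reaction function gives 1.25x_D = 46.25, hence x_D = 37.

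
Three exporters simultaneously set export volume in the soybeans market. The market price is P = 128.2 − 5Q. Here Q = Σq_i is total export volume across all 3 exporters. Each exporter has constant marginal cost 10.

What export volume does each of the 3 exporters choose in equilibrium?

A representative exporter's profit is π_i = q_i(128.2 − 5Q) − 10q_i, with Q = q_i + Σ_{j≠i} q_j.
First-order condition: 118.2 − 10q_i − 5Σ_{j≠i} q_j = 0.
With identical exporters, set every q_j = q: then 118.2 − 10q − 10q = 0, i.e. q = 118.2/20 = 5.91.

5.91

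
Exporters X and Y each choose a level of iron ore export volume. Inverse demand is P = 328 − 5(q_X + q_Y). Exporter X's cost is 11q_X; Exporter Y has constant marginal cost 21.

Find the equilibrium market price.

Exporter X's profit: π = q_X(328 − 5(q_X + q_Y)) − 11q_X.
∂π/∂q_X = 317 − 10q_X − 5q_Y = 0, so q_X = 31.7 − 0.5q_Y.
By the same steps for Y: q_Y = 30.7 − 0.5q_X.
Plugging q_Y into X's best response: q_X = 31.7 − 0.5(30.7 − 0.5q_X) ⇒ 0.75q_X = 16.35, so q_X = 21.8.
Then q_Y = 30.7 − 0.5·21.8 = 19.8.
Equilibrium price: P = 328 − 5·41.6 = 120.

120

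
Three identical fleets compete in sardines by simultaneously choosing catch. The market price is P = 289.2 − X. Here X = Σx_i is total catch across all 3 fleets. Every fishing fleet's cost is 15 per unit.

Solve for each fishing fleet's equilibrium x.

A representative fishing fleet's profit is π_i = x_i(289.2 − X) − 15x_i, with X = x_i + Σ_{j≠i} x_j.
First-order condition: 274.2 − 2x_i − Σ_{j≠i} x_j = 0.
With identical fishing fleets, set every x_j = x: then 274.2 − 2x − 2x = 0, i.e. x = 274.2/4 = 68.55.

68.55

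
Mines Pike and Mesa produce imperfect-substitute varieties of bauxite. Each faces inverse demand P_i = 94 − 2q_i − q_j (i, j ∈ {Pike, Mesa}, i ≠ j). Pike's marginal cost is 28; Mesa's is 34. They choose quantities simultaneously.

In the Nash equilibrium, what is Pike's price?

55.2

Mine Pike's profit: π = q_{Pike}(94 − 2q_{Pike} − q_{Mesa}) − 28q_{Pike}.
∂π/∂q_{Pike} = 66 − 4q_{Pike} − q_{Mesa} = 0 ⇒ q_{Pike} = 16.5 − 0.25q_{Mesa}.
Similarly q_{Mesa} = 15 − 0.25q_{Pike}.
Substituting the second reaction function into the first: q_{Pike} = 16.5 − 0.25(15 − 0.25q_{Pike}), which gives 0.9375q_{Pike} = 12.75 ⇒ q_{Pike} = 13.6.
Then q_{Mesa} = 15 − 0.25·13.6 = 11.6.
P_{Pike} = 94 − 2·13.6 − 11.6 = 55.2.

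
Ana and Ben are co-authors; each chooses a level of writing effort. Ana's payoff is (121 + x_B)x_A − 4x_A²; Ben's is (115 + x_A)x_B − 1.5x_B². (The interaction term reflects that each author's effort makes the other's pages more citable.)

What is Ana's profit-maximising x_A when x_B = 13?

16.75

Expanding Ana's payoff: 121x_A + x_Bx_A − 4x_A².
∂π/∂x_A = 121 + x_B − 8x_A = 0, so x_A = 15.125 + 0.125x_B.
At x_B = 13: x_A = 15.125 + 0.125·13 = 16.75.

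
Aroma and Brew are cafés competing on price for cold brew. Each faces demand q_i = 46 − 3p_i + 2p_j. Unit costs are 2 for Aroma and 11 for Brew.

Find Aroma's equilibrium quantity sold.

Aroma's profit: π = (p_{Aroma} − 2)(46 − 3p_{Aroma} + 2p_{Brew}).
∂π/∂p_{Aroma} = 52 − 6p_{Aroma} + 2p_{Brew} = 0 ⇒ p_{Aroma} = 26/3 + (1/3)p_{Brew}.
Similarly p_{Brew} = 79/6 + (1/3)p_{Aroma}.
Plugging p_{Brew} into Aroma's best response: p_{Aroma} = 26/3 + (1/3)(79/6 + (1/3)p_{Aroma}) ⇒ (8/9)p_{Aroma} = 235/18, so p_{Aroma} = 14.6875.
Then p_{Brew} = 79/6 + (1/3)·14.6875 = 18.0625.
q_{Aroma} = 46 − 3·14.6875 + 2·18.0625 = 38.0625.

38.0625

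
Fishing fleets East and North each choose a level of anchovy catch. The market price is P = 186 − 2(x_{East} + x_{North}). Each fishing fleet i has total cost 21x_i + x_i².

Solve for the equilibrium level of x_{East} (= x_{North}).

20.625

Fishing fleet East's profit: π = x_{East}(186 − 2(x_{East} + x_{North})) − 21x_{East} − x_{East}².
∂π/∂x_{East} = 165 − 6x_{East} − 2x_{North} = 0, so x_{East} = 27.5 − (1/3)x_{North}.
By symmetry x_{North} = x_{East}; substituting into the reaction function, (4/3)x_{East} = 27.5 and x_{East} = 20.625.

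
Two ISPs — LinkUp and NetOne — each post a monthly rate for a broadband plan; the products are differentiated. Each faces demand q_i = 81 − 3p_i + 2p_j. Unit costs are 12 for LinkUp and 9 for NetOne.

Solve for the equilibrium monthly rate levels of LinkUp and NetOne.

LinkUp's profit: π = (p_{LinkUp} − 12)(81 − 3p_{LinkUp} + 2p_{NetOne}).
∂π/∂p_{LinkUp} = 117 − 6p_{LinkUp} + 2p_{NetOne} = 0 ⇒ p_{LinkUp} = 19.5 + (1/3)p_{NetOne}.
Similarly p_{NetOne} = 18 + (1/3)p_{LinkUp}.
Solving the two reaction functions simultaneously: (1 − (1/3)(1/3))p_{LinkUp} = 19.5 + (1/3)·18, so (8/9)p_{LinkUp} = 25.5 and p_{LinkUp} = 28.6875.
Then p_{NetOne} = 18 + (1/3)·28.6875 = 27.5625.

28.6875, 27.5625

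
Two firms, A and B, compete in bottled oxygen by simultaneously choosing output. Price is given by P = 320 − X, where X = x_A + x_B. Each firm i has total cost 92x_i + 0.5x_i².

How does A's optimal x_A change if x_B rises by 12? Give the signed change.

Firm A's profit: π = x_A(320 − (x_A + x_B)) − 92x_A − 0.5x_A².
∂π/∂x_A = 228 − 3x_A − x_B = 0, so x_A = 76 − (1/3)x_B.
The reaction-function slope is −1/3, so a 12-unit rise in x_B moves x_A by −1/3 × 12 = −4. A's best response falls — the actions are strategic substitutes.

-4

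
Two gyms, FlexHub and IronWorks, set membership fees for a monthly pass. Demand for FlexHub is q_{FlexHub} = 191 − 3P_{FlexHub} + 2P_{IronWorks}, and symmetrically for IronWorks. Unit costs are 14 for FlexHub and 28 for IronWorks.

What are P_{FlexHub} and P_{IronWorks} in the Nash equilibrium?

FlexHub's profit: π = (P_{FlexHub} − 14)(191 − 3P_{FlexHub} + 2P_{IronWorks}).
∂π/∂P_{FlexHub} = 233 − 6P_{FlexHub} + 2P_{IronWorks} = 0 ⇒ P_{FlexHub} = 233/6 + (1/3)P_{IronWorks}.
Similarly P_{IronWorks} = 275/6 + (1/3)P_{FlexHub}.
Solving the two reaction functions simultaneously: (1 − (1/3)(1/3))P_{FlexHub} = 233/6 + (1/3)·(275/6), so (8/9)P_{FlexHub} = 487/9 and P_{FlexHub} = 60.875.
Then P_{IronWorks} = 275/6 + (1/3)·60.875 = 66.125.

60.875, 66.125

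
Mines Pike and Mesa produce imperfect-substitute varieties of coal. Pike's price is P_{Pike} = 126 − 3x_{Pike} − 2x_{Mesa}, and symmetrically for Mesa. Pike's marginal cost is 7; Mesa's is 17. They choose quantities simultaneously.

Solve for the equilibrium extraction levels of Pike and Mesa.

Mine Pike's profit: π = x_{Pike}(126 − 3x_{Pike} − 2x_{Mesa}) − 7x_{Pike}.
∂π/∂x_{Pike} = 119 − 6x_{Pike} − 2x_{Mesa} = 0 ⇒ x_{Pike} = 119/6 − (1/3)x_{Mesa}.
Similarly x_{Mesa} = 109/6 − (1/3)x_{Pike}.
Plugging x_{Mesa} into Pike's best response: x_{Pike} = 119/6 − (1/3)(109/6 − (1/3)x_{Pike}) ⇒ (8/9)x_{Pike} = 124/9, so x_{Pike} = 15.5.
Then x_{Mesa} = 109/6 − (1/3)·15.5 = 13.

15.5, 13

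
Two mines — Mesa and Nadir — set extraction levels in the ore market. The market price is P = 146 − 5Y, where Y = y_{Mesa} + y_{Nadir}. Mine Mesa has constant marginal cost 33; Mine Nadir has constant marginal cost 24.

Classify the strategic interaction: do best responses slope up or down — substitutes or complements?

strategic substitutes

Mine Mesa's profit: π = y_{Mesa}(146 − 5(y_{Mesa} + y_{Nadir})) − 33y_{Mesa}.
∂π/∂y_{Mesa} = 113 − 10y_{Mesa} − 5y_{Nadir} = 0, so y_{Mesa} = 11.3 − 0.5y_{Nadir}.
The best-response slope dy_{Mesa}/dy_{Nadir} = −0.5 < 0: the reaction function is downward-sloping, so the choices are strategic substitutes.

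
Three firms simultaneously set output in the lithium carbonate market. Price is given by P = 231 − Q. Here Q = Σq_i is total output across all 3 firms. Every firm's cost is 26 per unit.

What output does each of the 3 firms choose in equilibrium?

A representative firm's profit is π_i = q_i(231 − Q) − 26q_i, with Q = q_i + Σ_{j≠i} q_j.
First-order condition: 205 − 2q_i − Σ_{j≠i} q_j = 0.
Imposing symmetry (q_j = q for all j) turns Σ_{j≠i} q_j into 2q, so 205 = 4q and q = 51.25.

51.25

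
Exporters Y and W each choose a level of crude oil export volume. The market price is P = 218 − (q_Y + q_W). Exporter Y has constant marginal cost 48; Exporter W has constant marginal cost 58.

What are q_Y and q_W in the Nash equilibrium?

Exporter Y's profit: π = q_Y(218 − (q_Y + q_W)) − 48q_Y.
∂π/∂q_Y = 170 − 2q_Y − q_W = 0, so q_Y = 85 − 0.5q_W.
By the same steps for W: q_W = 80 − 0.5q_Y.
Solving the two reaction functions simultaneously: (1 − (−0.5)(−0.5))q_Y = 85 − 0.5·80, so 0.75q_Y = 45 and q_Y = 60.
Then q_W = 80 − 0.5·60 = 50.

60, 50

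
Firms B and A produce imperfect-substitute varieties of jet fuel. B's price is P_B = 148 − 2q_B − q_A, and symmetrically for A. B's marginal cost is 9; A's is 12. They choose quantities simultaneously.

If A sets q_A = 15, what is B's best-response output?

31

Firm B's profit: π = q_B(148 − 2q_B − q_A) − 9q_B.
∂π/∂q_B = 139 − 4q_B − q_A = 0 ⇒ q_B = 34.75 − 0.25q_A.
At q_A = 15: q_B = 34.75 − 0.25·15 = 31.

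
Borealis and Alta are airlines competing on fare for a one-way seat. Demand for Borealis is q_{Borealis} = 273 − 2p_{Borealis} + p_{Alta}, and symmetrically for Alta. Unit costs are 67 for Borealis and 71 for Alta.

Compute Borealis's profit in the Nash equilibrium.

Borealis's profit: π = (p_{Borealis} − 67)(273 − 2p_{Borealis} + p_{Alta}).
∂π/∂p_{Borealis} = 407 − 4p_{Borealis} + p_{Alta} = 0 ⇒ p_{Borealis} = 101.75 + 0.25p_{Alta}.
Similarly p_{Alta} = 103.75 + 0.25p_{Borealis}.
Solving the two reaction functions simultaneously: (1 − (0.25)(0.25))p_{Borealis} = 101.75 + 0.25·103.75, so 0.9375p_{Borealis} = 127.6875 and p_{Borealis} = 136.2.
Then p_{Alta} = 103.75 + 0.25·136.2 = 137.8.
q_{Borealis} = 273 − 2·136.2 + 137.8 = 138.4.
Profit = (136.2 − 67)·138.4 = 9577.28.

9577.28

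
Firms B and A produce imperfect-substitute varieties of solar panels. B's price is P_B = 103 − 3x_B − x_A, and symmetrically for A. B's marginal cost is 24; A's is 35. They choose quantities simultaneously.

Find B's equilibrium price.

Firm B's profit: π = x_B(103 − 3x_B − x_A) − 24x_B.
∂π/∂x_B = 79 − 6x_B − x_A = 0 ⇒ x_B = 79/6 − (1/6)x_A.
Similarly x_A = 34/3 − (1/6)x_B.
Solving the two reaction functions simultaneously: (1 − (−1/6)(−1/6))x_B = 79/6 − (1/6)·(34/3), so (35/36)x_B = 203/18 and x_B = 11.6.
Then x_A = 34/3 − (1/6)·11.6 = 9.4.
P_B = 103 − 3·11.6 − 9.4 = 58.8.

58.8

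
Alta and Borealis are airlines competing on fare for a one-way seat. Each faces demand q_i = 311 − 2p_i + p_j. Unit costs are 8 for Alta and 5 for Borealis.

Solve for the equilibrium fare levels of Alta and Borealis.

108.6, 107.4

Alta's profit: π = (p_{Alta} − 8)(311 − 2p_{Alta} + p_{Borealis}).
∂π/∂p_{Alta} = 327 − 4p_{Alta} + p_{Borealis} = 0 ⇒ p_{Alta} = 81.75 + 0.25p_{Borealis}.
Similarly p_{Borealis} = 80.25 + 0.25p_{Alta}.
Substituting the second reaction function into the first: p_{Alta} = 81.75 + 0.25(80.25 + 0.25p_{Alta}), which gives 0.9375p_{Alta} = 101.8125 ⇒ p_{Alta} = 108.6.
Then p_{Borealis} = 80.25 + 0.25·108.6 = 107.4.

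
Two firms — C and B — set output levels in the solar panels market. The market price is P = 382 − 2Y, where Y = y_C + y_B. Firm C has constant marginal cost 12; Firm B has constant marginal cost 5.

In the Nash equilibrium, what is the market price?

133

Firm C's profit: π = y_C(382 − 2(y_C + y_B)) − 12y_C.
∂π/∂y_C = 370 − 4y_C − 2y_B = 0, so y_C = 92.5 − 0.5y_B.
By the same steps for B: y_B = 94.25 − 0.5y_C.
Plugging y_B into C's best response: y_C = 92.5 − 0.5(94.25 − 0.5y_C) ⇒ 0.75y_C = 45.375, so y_C = 60.5.
Then y_B = 94.25 − 0.5·60.5 = 64.
Equilibrium price: P = 382 − 2·124.5 = 133.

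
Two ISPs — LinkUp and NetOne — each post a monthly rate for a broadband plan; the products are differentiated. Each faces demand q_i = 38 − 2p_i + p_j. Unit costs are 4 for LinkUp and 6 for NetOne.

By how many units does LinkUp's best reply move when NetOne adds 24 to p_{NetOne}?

LinkUp's profit: π = (p_{LinkUp} − 4)(38 − 2p_{LinkUp} + p_{NetOne}).
∂π/∂p_{LinkUp} = 46 − 4p_{LinkUp} + p_{NetOne} = 0 ⇒ p_{LinkUp} = 11.5 + 0.25p_{NetOne}.
The reaction-function slope is 0.25, so a 24-unit rise in p_{NetOne} moves p_{LinkUp} by 0.25 × 24 = 6. LinkUp's best response rises — the actions are strategic complements.

6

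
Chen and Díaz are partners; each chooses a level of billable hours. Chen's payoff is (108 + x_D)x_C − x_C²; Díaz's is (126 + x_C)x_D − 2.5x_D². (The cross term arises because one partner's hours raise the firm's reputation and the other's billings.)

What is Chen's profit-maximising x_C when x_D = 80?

94

Expanding Chen's payoff: 108x_C + x_Dx_C − x_C².
∂π/∂x_C = 108 + x_D − 2x_C = 0, so x_C = 54 + 0.5x_D.
At x_D = 80: x_C = 54 + 0.5·80 = 94.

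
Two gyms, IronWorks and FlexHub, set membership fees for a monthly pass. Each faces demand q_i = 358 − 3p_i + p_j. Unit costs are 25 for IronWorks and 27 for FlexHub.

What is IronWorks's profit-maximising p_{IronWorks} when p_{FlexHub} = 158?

98.5

IronWorks's profit: π = (p_{IronWorks} − 25)(358 − 3p_{IronWorks} + p_{FlexHub}).
∂π/∂p_{IronWorks} = 433 − 6p_{IronWorks} + p_{FlexHub} = 0 ⇒ p_{IronWorks} = 433/6 + (1/6)p_{FlexHub}.
At p_{FlexHub} = 158: p_{IronWorks} = 433/6 + (1/6)·158 = 98.5.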